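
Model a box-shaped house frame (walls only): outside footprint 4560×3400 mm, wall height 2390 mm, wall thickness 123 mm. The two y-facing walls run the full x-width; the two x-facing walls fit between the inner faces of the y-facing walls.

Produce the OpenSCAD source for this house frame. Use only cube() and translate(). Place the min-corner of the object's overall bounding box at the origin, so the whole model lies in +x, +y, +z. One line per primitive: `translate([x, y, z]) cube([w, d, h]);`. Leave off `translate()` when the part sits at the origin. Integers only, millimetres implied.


cube([4560, 123, 2390]);
translate([0, 3277, 0]) cube([4560, 123, 2390]);
translate([0, 123, 0]) cube([123, 3154, 2390]);
translate([4437, 123, 0]) cube([123, 3154, 2390]);


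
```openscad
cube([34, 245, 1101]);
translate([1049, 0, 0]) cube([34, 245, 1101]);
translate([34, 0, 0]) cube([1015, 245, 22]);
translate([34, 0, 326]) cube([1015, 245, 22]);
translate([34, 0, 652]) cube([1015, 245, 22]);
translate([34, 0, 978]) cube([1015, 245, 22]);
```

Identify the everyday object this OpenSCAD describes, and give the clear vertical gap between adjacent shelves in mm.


A bookshelf. The clear shelf gap is 304 mm.

Two tall side panels with 4 horizontal boards between them — a bookshelf. The first two shelf undersides are at z = 0 and z = 326; with shelf thickness 22, the clear gap is 326 − 0 − 22 = 304 mm.


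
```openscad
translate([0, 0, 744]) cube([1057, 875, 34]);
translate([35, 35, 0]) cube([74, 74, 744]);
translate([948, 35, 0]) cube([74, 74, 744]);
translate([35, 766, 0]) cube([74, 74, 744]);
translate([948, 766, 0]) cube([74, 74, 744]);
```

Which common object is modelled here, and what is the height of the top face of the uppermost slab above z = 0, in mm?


A table. The table height is 778 mm.

A 1057×875×34 slab sits at z = 744 on four 74 mm square posts — a table. The top surface is at 744 + 34 = 778 mm.


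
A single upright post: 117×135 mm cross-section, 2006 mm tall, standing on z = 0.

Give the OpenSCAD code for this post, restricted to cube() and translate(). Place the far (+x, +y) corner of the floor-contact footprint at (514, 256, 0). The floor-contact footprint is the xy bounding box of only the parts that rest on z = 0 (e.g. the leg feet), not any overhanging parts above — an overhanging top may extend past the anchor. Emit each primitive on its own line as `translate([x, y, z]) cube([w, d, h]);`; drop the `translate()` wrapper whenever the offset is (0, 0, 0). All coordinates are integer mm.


translate([397, 121, 0]) cube([117, 135, 2006]);


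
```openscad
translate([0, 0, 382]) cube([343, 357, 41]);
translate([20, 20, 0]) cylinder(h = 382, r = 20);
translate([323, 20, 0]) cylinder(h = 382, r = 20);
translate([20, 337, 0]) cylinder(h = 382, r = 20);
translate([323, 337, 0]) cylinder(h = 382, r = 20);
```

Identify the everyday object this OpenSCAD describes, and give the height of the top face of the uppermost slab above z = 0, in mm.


A stool. The seat height is 423 mm.

A 343×357×41 slab at z = 382 on four corner cylinders — a stool. The seat top is 382 + 41 = 423 mm.


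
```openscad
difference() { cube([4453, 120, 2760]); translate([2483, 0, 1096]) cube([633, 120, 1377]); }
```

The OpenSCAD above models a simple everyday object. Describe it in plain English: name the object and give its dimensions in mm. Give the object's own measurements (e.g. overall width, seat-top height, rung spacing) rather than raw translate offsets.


A wall 4453 mm long (x), 120 mm thick (y), 2760 mm tall, with a rectangular window opening cut through it. The opening is 633 mm wide and 1377 mm tall; its sill is at z = 1096 mm and its near (−x) edge is 2483 mm from the wall's −x end. The opening passes through the full wall thickness.


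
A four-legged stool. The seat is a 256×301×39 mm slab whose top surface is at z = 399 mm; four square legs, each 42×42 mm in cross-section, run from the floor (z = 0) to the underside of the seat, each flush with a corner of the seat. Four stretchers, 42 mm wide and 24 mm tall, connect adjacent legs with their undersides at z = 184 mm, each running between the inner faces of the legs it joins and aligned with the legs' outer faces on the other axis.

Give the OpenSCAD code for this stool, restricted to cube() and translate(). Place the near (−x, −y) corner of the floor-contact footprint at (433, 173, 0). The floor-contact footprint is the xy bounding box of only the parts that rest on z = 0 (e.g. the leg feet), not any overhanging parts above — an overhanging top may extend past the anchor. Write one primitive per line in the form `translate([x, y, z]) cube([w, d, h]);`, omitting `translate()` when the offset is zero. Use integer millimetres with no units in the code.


// leg_h = 399 - 39 = 360
// stretcher span = 256 - 2*42 = 172
translate([433, 173, 360]) cube([256, 301, 39]);
translate([433, 173, 0]) cube([42, 42, 360]);
translate([647, 173, 0]) cube([42, 42, 360]);
translate([433, 432, 0]) cube([42, 42, 360]);
translate([647, 432, 0]) cube([42, 42, 360]);
translate([475, 173, 184]) cube([172, 42, 24]);
translate([475, 432, 184]) cube([172, 42, 24]);
translate([433, 215, 184]) cube([42, 217, 24]);
translate([647, 215, 184]) cube([42, 217, 24]);


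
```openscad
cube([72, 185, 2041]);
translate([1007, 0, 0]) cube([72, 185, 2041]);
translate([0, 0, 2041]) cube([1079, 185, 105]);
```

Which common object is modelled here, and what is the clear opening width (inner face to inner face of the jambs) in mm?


A door frame. The clear opening width is 935 mm.

Two 2041 mm tall posts with a header on top — a door frame. The left jamb is 72 mm wide at x = 0; the right jamb starts at x = 1007. The clear opening is 1007 − 72 = 935 mm.


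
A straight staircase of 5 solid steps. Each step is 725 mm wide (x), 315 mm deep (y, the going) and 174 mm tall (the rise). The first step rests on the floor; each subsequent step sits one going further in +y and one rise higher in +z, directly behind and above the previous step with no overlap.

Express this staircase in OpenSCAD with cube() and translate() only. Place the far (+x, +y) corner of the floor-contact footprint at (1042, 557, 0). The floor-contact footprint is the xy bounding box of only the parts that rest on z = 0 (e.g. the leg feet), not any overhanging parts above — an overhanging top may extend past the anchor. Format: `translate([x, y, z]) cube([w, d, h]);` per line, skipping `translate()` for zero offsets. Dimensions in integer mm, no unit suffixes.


translate([317, 242, 0]) cube([725, 315, 174]);
translate([317, 557, 174]) cube([725, 315, 174]);
translate([317, 872, 348]) cube([725, 315, 174]);
translate([317, 1187, 522]) cube([725, 315, 174]);
translate([317, 1502, 696]) cube([725, 315, 174]);


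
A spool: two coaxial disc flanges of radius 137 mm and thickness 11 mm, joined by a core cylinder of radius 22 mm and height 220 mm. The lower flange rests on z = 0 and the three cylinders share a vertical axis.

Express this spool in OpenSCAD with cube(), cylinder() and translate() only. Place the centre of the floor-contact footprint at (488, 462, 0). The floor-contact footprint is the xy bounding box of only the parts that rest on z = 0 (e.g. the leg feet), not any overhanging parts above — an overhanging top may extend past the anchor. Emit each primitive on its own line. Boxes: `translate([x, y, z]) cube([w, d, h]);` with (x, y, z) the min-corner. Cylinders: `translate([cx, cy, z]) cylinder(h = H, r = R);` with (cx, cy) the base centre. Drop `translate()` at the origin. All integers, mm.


translate([488, 462, 0]) cylinder(h = 11, r = 137);
translate([488, 462, 11]) cylinder(h = 220, r = 22);
translate([488, 462, 231]) cylinder(h = 11, r = 137);


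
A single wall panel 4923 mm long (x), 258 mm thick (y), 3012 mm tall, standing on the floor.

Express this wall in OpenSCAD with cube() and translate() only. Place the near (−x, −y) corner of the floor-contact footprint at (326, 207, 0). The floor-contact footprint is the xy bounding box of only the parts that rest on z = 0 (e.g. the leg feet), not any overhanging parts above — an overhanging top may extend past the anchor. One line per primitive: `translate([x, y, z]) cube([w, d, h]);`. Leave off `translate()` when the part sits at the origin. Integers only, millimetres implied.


translate([326, 207, 0]) cube([4923, 258, 3012]);


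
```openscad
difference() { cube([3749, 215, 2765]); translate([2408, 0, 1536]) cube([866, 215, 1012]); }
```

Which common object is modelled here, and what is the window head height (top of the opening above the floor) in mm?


A wall with a window opening. The window head height is 2548 mm.

A wall with a rectangular opening subtracted — a window. Sill at z = 1536, opening 1012 mm tall, so the head is at 1536 + 1012 = 2548 mm.


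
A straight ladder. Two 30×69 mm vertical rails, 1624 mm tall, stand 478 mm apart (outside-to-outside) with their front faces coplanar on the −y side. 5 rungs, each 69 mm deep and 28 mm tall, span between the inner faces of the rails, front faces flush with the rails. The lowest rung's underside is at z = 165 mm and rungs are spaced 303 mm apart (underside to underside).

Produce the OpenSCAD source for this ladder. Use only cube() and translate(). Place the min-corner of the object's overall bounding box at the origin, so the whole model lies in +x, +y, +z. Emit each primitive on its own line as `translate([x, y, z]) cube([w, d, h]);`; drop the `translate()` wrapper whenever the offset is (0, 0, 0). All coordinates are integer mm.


// rung span = 478 - 2*30 = 418
// rung[k] z = 165 + k*303
cube([30, 69, 1624]);
translate([448, 0, 0]) cube([30, 69, 1624]);
translate([30, 0, 165]) cube([418, 69, 28]);
translate([30, 0, 468]) cube([418, 69, 28]);
translate([30, 0, 771]) cube([418, 69, 28]);
translate([30, 0, 1074]) cube([418, 69, 28]);
translate([30, 0, 1377]) cube([418, 69, 28]);


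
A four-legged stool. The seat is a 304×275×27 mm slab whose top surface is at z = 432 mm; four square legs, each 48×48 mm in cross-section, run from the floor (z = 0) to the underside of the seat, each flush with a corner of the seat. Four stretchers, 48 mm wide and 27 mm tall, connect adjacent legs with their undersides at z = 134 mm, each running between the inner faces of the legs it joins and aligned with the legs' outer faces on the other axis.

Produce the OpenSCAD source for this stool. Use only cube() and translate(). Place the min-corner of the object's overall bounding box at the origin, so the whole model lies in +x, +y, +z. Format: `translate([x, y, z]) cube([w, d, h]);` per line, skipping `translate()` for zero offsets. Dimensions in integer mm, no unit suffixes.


translate([0, 0, 405]) cube([304, 275, 27]);
cube([48, 48, 405]);
translate([256, 0, 0]) cube([48, 48, 405]);
translate([0, 227, 0]) cube([48, 48, 405]);
translate([256, 227, 0]) cube([48, 48, 405]);
translate([48, 0, 134]) cube([208, 48, 27]);
translate([48, 227, 134]) cube([208, 48, 27]);
translate([0, 48, 134]) cube([48, 179, 27]);
translate([256, 48, 134]) cube([48, 179, 27]);


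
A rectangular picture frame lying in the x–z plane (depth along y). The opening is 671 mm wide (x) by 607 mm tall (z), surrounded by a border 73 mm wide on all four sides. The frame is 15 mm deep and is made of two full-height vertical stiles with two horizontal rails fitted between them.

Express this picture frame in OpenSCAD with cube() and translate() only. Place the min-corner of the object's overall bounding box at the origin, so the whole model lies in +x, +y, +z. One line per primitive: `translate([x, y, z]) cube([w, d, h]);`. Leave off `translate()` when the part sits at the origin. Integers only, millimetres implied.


cube([73, 15, 753]);
translate([744, 0, 0]) cube([73, 15, 753]);
translate([73, 0, 0]) cube([671, 15, 73]);
translate([73, 0, 680]) cube([671, 15, 73]);


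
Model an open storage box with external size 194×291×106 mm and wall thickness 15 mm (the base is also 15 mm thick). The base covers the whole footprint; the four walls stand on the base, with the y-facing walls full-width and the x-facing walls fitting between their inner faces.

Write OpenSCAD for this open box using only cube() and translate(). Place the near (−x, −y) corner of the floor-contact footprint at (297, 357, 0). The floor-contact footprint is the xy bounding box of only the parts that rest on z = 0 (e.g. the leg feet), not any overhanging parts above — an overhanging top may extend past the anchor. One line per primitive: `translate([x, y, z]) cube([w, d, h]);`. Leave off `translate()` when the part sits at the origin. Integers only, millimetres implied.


translate([297, 357, 0]) cube([194, 291, 15]);
translate([297, 357, 15]) cube([194, 15, 91]);
translate([297, 633, 15]) cube([194, 15, 91]);
translate([297, 372, 15]) cube([15, 261, 91]);
translate([476, 372, 15]) cube([15, 261, 91]);


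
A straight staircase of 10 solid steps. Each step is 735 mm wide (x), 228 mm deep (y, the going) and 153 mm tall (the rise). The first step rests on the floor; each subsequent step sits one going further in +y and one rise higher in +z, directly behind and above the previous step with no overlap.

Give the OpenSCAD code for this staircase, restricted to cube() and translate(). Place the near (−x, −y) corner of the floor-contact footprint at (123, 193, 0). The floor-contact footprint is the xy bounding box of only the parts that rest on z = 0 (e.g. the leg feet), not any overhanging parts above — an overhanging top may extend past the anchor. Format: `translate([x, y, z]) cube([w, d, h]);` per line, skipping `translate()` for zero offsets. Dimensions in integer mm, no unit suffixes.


translate([123, 193, 0]) cube([735, 228, 153]);
translate([123, 421, 153]) cube([735, 228, 153]);
translate([123, 649, 306]) cube([735, 228, 153]);
translate([123, 877, 459]) cube([735, 228, 153]);
translate([123, 1105, 612]) cube([735, 228, 153]);
translate([123, 1333, 765]) cube([735, 228, 153]);
translate([123, 1561, 918]) cube([735, 228, 153]);
translate([123, 1789, 1071]) cube([735, 228, 153]);
translate([123, 2017, 1224]) cube([735, 228, 153]);
translate([123, 2245, 1377]) cube([735, 228, 153]);


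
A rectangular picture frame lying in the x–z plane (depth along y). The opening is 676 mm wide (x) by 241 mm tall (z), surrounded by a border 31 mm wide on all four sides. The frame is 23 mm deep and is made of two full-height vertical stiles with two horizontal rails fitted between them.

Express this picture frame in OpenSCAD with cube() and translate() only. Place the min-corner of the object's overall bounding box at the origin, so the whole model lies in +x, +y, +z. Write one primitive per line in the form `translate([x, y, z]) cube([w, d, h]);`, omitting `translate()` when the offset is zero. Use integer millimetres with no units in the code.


cube([31, 23, 303]);
translate([707, 0, 0]) cube([31, 23, 303]);
translate([31, 0, 0]) cube([676, 23, 31]);
translate([31, 0, 272]) cube([676, 23, 31]);


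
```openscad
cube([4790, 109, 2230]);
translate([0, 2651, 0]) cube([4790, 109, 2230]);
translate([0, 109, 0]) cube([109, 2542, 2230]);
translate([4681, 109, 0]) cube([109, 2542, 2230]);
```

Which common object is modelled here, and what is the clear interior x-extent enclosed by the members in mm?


A house (or room) frame. The interior width is 4572 mm.

Four 2230 mm walls enclosing a rectangle with no floor or roof — a room or house frame. Outside width is 4790 mm and wall thickness is 109 mm, so the interior width is 4790 − 2 × 109 = 4572 mm.


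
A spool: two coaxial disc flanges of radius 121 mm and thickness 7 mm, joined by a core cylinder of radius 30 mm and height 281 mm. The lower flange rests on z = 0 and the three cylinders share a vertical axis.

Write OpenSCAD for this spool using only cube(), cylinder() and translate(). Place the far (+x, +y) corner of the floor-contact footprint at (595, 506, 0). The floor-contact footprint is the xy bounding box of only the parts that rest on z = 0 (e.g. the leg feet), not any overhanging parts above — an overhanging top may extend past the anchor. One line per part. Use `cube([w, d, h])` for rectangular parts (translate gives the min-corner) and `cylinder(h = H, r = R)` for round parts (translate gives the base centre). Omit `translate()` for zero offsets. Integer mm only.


translate([474, 385, 0]) cylinder(h = 7, r = 121);
translate([474, 385, 7]) cylinder(h = 281, r = 30);
translate([474, 385, 288]) cylinder(h = 7, r = 121);


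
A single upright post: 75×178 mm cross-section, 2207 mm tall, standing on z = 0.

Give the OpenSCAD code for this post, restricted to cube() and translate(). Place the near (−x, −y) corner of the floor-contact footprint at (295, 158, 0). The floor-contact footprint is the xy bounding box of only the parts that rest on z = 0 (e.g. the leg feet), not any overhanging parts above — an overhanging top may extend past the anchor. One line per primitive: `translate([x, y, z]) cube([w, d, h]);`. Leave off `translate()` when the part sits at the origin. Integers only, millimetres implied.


translate([295, 158, 0]) cube([75, 178, 2207]);


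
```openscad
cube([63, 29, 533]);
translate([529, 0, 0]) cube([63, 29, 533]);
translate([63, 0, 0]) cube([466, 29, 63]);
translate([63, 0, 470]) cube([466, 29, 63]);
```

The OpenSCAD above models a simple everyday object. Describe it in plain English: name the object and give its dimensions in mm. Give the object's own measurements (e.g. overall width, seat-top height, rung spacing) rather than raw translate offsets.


A rectangular picture frame lying in the x–z plane (depth along y). The opening is 466 mm wide (x) by 407 mm tall (z), surrounded by a border 63 mm wide on all four sides. The frame is 29 mm deep and is made of two full-height vertical stiles with two horizontal rails fitted between them.


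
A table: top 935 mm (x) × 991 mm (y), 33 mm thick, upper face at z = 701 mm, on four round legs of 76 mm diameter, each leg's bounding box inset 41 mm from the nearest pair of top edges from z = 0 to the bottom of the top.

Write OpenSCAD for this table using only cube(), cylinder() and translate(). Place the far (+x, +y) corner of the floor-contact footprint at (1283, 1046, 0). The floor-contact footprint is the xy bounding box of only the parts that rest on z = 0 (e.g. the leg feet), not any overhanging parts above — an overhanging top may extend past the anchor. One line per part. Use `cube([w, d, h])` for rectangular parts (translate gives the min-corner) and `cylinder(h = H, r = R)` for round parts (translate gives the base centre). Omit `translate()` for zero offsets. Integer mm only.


// leg_h = 701 - 33 = 668
translate([389, 96, 668]) cube([935, 991, 33]);
translate([468, 175, 0]) cylinder(h = 668, r = 38);
translate([1245, 175, 0]) cylinder(h = 668, r = 38);
translate([468, 1008, 0]) cylinder(h = 668, r = 38);
translate([1245, 1008, 0]) cylinder(h = 668, r = 38);


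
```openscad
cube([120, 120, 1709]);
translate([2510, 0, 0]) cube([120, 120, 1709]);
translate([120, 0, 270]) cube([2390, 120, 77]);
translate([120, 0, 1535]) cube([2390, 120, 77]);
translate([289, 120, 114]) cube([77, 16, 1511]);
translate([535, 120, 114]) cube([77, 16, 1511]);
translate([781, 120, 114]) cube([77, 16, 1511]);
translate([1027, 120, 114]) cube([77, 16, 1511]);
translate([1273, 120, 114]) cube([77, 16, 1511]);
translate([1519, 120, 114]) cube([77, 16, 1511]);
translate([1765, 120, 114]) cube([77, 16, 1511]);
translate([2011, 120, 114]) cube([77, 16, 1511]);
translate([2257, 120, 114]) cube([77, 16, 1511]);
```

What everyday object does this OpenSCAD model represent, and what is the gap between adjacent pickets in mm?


A fence section. The picket gap is 169 mm.

Two posts, two rails, 9 pickets — a fence section. Span 2390 mm holds 9 pickets of 77 mm with 10 equal gaps: ⌊(2390 − 9·77) / 10⌋ = 169 mm.


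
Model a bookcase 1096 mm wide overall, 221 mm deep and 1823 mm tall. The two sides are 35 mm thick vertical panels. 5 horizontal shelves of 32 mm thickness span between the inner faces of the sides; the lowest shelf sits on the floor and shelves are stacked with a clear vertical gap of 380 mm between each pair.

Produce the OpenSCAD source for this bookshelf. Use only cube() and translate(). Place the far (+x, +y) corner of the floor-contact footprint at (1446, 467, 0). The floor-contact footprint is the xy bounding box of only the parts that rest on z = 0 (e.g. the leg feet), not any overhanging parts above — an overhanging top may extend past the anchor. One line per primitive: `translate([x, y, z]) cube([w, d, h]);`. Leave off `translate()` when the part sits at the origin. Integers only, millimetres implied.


translate([350, 246, 0]) cube([35, 221, 1823]);
translate([1411, 246, 0]) cube([35, 221, 1823]);
translate([385, 246, 0]) cube([1026, 221, 32]);
translate([385, 246, 412]) cube([1026, 221, 32]);
translate([385, 246, 824]) cube([1026, 221, 32]);
translate([385, 246, 1236]) cube([1026, 221, 32]);
translate([385, 246, 1648]) cube([1026, 221, 32]);


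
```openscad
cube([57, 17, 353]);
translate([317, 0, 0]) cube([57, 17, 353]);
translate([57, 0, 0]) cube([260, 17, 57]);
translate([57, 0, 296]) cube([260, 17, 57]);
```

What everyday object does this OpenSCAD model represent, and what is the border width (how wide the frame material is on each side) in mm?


A picture frame. The border width is 57 mm.

Four thin pieces enclosing a rectangular opening — a picture frame. The two full-height stiles are 353 mm tall; the top rail sits at z = 296 and is 57 mm tall, so the border above the opening is 353 − 296 = 57 mm, matching the stile x-width.


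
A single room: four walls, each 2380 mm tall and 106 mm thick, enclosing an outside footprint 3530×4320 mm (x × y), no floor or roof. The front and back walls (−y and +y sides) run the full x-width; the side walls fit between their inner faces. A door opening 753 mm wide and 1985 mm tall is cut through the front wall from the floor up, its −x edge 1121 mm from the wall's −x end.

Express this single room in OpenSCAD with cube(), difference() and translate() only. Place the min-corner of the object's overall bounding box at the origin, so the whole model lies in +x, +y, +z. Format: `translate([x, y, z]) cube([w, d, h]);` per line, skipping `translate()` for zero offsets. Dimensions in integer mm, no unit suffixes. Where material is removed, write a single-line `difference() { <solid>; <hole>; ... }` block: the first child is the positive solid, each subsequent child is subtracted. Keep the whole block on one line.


difference() { cube([3530, 106, 2380]); translate([1121, 0, 0]) cube([753, 106, 1985]); }
translate([0, 4214, 0]) cube([3530, 106, 2380]);
translate([0, 106, 0]) cube([106, 4108, 2380]);
translate([3424, 106, 0]) cube([106, 4108, 2380]);


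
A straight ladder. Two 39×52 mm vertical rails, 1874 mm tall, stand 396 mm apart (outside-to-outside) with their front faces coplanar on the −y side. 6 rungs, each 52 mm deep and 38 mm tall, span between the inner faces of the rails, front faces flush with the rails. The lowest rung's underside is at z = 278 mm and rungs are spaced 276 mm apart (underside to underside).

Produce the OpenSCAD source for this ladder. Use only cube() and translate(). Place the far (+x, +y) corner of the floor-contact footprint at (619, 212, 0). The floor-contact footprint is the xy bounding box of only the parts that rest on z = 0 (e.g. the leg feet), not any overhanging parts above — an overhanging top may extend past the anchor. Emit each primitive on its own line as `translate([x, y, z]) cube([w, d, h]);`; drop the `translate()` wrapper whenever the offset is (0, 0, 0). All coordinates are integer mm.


translate([223, 160, 0]) cube([39, 52, 1874]);
translate([580, 160, 0]) cube([39, 52, 1874]);
translate([262, 160, 278]) cube([318, 52, 38]);
translate([262, 160, 554]) cube([318, 52, 38]);
translate([262, 160, 830]) cube([318, 52, 38]);
translate([262, 160, 1106]) cube([318, 52, 38]);
translate([262, 160, 1382]) cube([318, 52, 38]);
translate([262, 160, 1658]) cube([318, 52, 38]);


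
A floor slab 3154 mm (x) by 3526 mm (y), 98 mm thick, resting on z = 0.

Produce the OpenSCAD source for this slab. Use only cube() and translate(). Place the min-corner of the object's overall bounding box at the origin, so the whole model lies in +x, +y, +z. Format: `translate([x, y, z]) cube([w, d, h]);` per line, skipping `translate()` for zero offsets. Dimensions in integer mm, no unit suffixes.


cube([3154, 3526, 98]);


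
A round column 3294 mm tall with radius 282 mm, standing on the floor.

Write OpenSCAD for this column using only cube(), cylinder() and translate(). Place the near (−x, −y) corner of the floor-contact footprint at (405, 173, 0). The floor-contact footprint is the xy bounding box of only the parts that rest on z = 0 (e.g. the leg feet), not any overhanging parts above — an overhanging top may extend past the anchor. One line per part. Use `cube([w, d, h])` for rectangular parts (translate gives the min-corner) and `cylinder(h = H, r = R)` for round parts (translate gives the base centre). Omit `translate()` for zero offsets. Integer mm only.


translate([687, 455, 0]) cylinder(h = 3294, r = 282);


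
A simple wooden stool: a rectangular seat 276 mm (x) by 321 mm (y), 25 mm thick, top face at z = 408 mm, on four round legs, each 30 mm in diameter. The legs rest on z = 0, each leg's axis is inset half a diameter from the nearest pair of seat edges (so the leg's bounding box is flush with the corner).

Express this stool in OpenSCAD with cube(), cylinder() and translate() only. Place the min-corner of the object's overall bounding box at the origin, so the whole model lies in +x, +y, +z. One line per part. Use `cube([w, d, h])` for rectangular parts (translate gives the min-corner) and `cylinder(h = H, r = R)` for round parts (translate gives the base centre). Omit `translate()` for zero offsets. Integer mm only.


// leg_h = 408 - 25 = 383
translate([0, 0, 383]) cube([276, 321, 25]);
translate([15, 15, 0]) cylinder(h = 383, r = 15);
translate([261, 15, 0]) cylinder(h = 383, r = 15);
translate([15, 306, 0]) cylinder(h = 383, r = 15);
translate([261, 306, 0]) cylinder(h = 383, r = 15);


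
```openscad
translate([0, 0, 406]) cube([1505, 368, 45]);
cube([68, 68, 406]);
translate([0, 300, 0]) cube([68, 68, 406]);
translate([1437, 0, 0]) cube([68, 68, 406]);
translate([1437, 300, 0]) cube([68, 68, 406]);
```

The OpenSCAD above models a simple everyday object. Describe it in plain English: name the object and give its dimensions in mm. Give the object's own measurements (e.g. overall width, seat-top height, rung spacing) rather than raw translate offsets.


A long wooden bench with a 1505 mm (x) × 368 mm (y) seat, 45 mm thick, its top surface 451 mm above the floor. Four 68 mm square legs at the seat corners, flush with the edges, run from z = 0 to the seat underside.


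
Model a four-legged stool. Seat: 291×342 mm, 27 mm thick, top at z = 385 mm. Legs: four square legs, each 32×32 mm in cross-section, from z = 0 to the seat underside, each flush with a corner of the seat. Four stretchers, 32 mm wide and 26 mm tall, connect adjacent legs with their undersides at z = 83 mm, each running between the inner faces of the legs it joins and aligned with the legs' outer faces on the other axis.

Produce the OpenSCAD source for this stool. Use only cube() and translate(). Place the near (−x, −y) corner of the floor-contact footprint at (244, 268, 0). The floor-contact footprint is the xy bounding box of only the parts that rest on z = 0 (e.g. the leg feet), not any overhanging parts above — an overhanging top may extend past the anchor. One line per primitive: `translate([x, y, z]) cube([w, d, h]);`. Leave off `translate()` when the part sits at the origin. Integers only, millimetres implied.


translate([244, 268, 358]) cube([291, 342, 27]);
translate([244, 268, 0]) cube([32, 32, 358]);
translate([503, 268, 0]) cube([32, 32, 358]);
translate([244, 578, 0]) cube([32, 32, 358]);
translate([503, 578, 0]) cube([32, 32, 358]);
translate([276, 268, 83]) cube([227, 32, 26]);
translate([276, 578, 83]) cube([227, 32, 26]);
translate([244, 300, 83]) cube([32, 278, 26]);
translate([503, 300, 83]) cube([32, 278, 26]);


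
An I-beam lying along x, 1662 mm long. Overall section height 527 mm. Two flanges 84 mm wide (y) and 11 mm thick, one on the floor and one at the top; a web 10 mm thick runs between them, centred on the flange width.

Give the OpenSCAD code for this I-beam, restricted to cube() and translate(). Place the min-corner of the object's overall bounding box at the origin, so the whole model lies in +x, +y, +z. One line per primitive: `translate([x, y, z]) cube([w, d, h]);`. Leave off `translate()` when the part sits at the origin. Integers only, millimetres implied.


cube([1662, 84, 11]);
translate([0, 37, 11]) cube([1662, 10, 505]);
translate([0, 0, 516]) cube([1662, 84, 11]);


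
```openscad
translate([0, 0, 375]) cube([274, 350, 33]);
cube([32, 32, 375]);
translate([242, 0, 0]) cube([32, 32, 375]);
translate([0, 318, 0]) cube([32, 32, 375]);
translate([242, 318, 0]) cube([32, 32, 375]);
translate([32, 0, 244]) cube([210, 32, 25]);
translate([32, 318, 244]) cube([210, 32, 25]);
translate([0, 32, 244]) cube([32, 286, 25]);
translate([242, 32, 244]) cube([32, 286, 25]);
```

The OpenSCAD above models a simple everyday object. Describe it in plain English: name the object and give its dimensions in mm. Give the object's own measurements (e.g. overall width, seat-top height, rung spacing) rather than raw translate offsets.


A four-legged stool. The seat is a 274×350×33 mm slab whose top surface is at z = 408 mm; four square legs, each 32×32 mm in cross-section, run from the floor (z = 0) to the underside of the seat, each flush with a corner of the seat. Four stretchers, 32 mm wide and 25 mm tall, connect adjacent legs with their undersides at z = 244 mm, each running between the inner faces of the legs it joins and aligned with the legs' outer faces on the other axis.


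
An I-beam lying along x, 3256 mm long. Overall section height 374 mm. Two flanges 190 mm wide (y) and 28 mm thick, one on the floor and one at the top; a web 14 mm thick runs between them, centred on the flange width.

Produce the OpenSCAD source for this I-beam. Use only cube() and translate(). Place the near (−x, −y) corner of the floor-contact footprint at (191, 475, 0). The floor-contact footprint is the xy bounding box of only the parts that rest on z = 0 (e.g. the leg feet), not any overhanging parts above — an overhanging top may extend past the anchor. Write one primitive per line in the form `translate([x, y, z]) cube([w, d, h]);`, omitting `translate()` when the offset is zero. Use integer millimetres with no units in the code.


translate([191, 475, 0]) cube([3256, 190, 28]);
translate([191, 563, 28]) cube([3256, 14, 318]);
translate([191, 475, 346]) cube([3256, 190, 28]);


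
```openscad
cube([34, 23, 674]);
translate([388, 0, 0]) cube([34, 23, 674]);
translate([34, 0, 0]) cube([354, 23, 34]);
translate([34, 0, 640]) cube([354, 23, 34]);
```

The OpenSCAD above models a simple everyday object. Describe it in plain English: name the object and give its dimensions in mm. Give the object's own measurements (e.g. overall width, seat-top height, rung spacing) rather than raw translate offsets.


A rectangular picture frame lying in the x–z plane (depth along y). The opening is 354 mm wide (x) by 606 mm tall (z), surrounded by a border 34 mm wide on all four sides. The frame is 23 mm deep and is made of two full-height vertical stiles with two horizontal rails fitted between them.


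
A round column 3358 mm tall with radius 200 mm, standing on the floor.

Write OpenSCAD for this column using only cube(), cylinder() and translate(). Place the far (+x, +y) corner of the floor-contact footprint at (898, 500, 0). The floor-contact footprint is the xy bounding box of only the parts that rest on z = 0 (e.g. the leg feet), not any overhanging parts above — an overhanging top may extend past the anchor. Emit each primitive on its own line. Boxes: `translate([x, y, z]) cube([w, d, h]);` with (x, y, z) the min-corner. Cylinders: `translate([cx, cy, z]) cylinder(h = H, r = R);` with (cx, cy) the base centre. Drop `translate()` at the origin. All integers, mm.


translate([698, 300, 0]) cylinder(h = 3358, r = 200);


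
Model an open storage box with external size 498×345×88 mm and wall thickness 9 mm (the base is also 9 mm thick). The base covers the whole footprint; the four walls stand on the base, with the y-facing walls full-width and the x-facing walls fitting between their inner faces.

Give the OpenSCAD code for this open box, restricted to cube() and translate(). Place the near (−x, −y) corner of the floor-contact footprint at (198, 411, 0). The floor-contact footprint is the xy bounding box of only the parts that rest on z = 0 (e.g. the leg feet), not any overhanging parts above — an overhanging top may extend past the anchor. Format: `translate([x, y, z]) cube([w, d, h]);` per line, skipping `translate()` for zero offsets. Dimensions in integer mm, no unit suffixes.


translate([198, 411, 0]) cube([498, 345, 9]);
translate([198, 411, 9]) cube([498, 9, 79]);
translate([198, 747, 9]) cube([498, 9, 79]);
translate([198, 420, 9]) cube([9, 327, 79]);
translate([687, 420, 9]) cube([9, 327, 79]);


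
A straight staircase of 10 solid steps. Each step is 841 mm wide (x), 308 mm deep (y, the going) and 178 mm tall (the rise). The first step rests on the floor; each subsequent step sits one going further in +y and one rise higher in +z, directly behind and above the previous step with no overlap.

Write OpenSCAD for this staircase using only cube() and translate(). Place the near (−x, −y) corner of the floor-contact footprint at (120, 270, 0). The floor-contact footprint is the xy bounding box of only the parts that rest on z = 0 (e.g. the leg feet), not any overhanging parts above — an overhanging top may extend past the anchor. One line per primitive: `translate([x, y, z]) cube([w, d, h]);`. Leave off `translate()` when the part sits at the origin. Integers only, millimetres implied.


translate([120, 270, 0]) cube([841, 308, 178]);
translate([120, 578, 178]) cube([841, 308, 178]);
translate([120, 886, 356]) cube([841, 308, 178]);
translate([120, 1194, 534]) cube([841, 308, 178]);
translate([120, 1502, 712]) cube([841, 308, 178]);
translate([120, 1810, 890]) cube([841, 308, 178]);
translate([120, 2118, 1068]) cube([841, 308, 178]);
translate([120, 2426, 1246]) cube([841, 308, 178]);
translate([120, 2734, 1424]) cube([841, 308, 178]);
translate([120, 3042, 1602]) cube([841, 308, 178]);


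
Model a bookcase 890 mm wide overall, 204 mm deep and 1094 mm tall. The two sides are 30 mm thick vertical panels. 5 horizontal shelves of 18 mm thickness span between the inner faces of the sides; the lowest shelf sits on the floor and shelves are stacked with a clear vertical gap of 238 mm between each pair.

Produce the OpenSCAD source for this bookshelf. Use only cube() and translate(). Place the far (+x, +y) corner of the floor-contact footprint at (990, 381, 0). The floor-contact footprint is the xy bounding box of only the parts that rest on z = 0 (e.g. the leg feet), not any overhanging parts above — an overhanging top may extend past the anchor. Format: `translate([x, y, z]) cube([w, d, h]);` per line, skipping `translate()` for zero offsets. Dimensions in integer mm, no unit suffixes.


translate([100, 177, 0]) cube([30, 204, 1094]);
translate([960, 177, 0]) cube([30, 204, 1094]);
translate([130, 177, 0]) cube([830, 204, 18]);
translate([130, 177, 256]) cube([830, 204, 18]);
translate([130, 177, 512]) cube([830, 204, 18]);
translate([130, 177, 768]) cube([830, 204, 18]);
translate([130, 177, 1024]) cube([830, 204, 18]);


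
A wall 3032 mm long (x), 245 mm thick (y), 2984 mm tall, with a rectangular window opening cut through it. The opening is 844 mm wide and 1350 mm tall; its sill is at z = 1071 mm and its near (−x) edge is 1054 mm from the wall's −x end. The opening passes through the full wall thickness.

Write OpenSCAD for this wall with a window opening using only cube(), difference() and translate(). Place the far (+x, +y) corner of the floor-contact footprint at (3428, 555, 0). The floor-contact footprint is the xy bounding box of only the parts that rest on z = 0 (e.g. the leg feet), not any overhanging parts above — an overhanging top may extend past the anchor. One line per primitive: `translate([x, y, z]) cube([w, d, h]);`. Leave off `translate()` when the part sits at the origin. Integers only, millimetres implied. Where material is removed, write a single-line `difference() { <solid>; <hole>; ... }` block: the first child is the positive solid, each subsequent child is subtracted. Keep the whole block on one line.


difference() { translate([396, 310, 0]) cube([3032, 245, 2984]); translate([1450, 310, 1071]) cube([844, 245, 1350]); }


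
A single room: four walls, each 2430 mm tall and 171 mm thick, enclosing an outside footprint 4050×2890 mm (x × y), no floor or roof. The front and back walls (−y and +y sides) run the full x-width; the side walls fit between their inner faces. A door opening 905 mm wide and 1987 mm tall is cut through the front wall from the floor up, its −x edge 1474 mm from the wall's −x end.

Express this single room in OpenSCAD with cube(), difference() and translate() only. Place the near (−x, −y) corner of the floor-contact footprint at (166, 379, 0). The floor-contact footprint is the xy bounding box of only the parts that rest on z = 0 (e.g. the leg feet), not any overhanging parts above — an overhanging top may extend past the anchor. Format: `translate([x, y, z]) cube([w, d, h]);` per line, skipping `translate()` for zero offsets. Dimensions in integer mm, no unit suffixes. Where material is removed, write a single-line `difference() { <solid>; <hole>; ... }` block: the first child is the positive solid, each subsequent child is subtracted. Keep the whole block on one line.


difference() { translate([166, 379, 0]) cube([4050, 171, 2430]); translate([1640, 379, 0]) cube([905, 171, 1987]); }
translate([166, 3098, 0]) cube([4050, 171, 2430]);
translate([166, 550, 0]) cube([171, 2548, 2430]);
translate([4045, 550, 0]) cube([171, 2548, 2430]);


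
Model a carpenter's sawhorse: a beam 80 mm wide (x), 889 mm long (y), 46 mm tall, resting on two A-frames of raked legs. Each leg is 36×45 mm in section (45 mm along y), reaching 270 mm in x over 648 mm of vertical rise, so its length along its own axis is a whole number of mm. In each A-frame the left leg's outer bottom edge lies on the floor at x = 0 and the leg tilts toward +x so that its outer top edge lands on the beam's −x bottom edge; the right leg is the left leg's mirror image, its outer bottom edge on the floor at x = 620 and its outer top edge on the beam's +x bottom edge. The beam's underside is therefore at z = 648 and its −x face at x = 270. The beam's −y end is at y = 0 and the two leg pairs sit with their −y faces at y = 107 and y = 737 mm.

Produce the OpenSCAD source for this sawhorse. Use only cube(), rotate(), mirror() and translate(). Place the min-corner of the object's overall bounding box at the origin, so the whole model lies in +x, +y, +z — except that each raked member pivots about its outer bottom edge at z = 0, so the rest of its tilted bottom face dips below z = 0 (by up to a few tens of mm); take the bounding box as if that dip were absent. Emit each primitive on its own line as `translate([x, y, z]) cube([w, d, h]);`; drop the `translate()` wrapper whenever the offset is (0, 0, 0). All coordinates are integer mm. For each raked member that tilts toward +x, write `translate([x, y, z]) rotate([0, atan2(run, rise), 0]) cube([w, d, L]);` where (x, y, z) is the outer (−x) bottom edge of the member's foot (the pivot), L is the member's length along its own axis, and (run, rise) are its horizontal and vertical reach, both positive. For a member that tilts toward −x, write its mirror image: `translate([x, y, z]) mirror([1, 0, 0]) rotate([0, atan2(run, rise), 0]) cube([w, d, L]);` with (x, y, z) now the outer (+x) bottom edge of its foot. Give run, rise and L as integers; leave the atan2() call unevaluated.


translate([270, 0, 648]) cube([80, 889, 46]);
translate([0, 107, 0]) rotate([0, atan2(270, 648), 0]) cube([36, 45, 702]);
translate([620, 107, 0]) mirror([1, 0, 0]) rotate([0, atan2(270, 648), 0]) cube([36, 45, 702]);
translate([0, 737, 0]) rotate([0, atan2(270, 648), 0]) cube([36, 45, 702]);
translate([620, 737, 0]) mirror([1, 0, 0]) rotate([0, atan2(270, 648), 0]) cube([36, 45, 702]);
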